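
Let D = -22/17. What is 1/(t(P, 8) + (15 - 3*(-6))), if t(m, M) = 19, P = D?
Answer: 1/52 ≈ 0.019231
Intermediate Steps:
D = -22/17 (D = -22*1/17 = -22/17 ≈ -1.2941)
P = -22/17 ≈ -1.2941
1/(t(P, 8) + (15 - 3*(-6))) = 1/(19 + (15 - 3*(-6))) = 1/(19 + (15 + 18)) = 1/(19 + 33) = 1/52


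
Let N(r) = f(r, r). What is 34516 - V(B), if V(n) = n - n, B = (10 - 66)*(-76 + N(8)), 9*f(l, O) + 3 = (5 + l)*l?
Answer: 34516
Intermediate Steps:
f(l, O) = -1/3 + l*(5 + l)/9 (f(l, O) = -1/3 + ((5 + l)*l)/9 = -1/3 + (l*(5 + l))/9 = -1/3 + l*(5 + l)/9)
N(r) = -1/3 + r**2/9 + 5*r/9
B = 32648/9 (B = (10 - 66)*(-76 + (-1/3 + (1/9)*8**2 + (5/9)*8)) = -56*(-76 + (-1/3 + (1/9)*64 + 40/9)) = -56*(-76 + (-1/3 + 64/9 + 40/9)) = -56*(-76 + 101/9) = -56*(-583/9) = 32648/9 ≈ 3627.6)
V(n) = 0
34516 - V(B) = 34516 - 1*0 = 34516 + 0 = 34516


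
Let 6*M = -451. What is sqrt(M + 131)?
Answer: sqrt(2010)/6 ≈ 7.4722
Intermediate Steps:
M = -451/6 (M = (1/6)*(-451) = -451/6 ≈ -75.167)
sqrt(M + 131) = sqrt(-451/6 + 131) = sqrt(335/6) = sqrt(2010)/6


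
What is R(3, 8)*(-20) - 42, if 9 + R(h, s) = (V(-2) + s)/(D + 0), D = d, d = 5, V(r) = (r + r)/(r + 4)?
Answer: 114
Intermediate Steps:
V(r) = 2*r/(4 + r) (V(r) = (2*r)/(4 + r) = 2*r/(4 + r))
D = 5
R(h, s) = -47/5 + s/5 (R(h, s) = -9 + (2*(-2)/(4 - 2) + s)/(5 + 0) = -9 + (2*(-2)/2 + s)/5 = -9 + (2*(-2)*(½) + s)*(⅕) = -9 + (-2 + s)*(⅕) = -9 + (-⅖ + s/5) = -47/5 + s/5)
R(3, 8)*(-20) - 42 = (-47/5 + (⅕)*8)*(-20) - 42 = (-47/5 + 8/5)*(-20) - 42 = -39/5*(-20) - 42 = 156 - 42 = 114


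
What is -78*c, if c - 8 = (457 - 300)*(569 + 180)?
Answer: -9172878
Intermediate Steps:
c = 117601 (c = 8 + (457 - 300)*(569 + 180) = 8 + 157*749 = 8 + 117593 = 117601)
-78*c = -78*117601 = -9172878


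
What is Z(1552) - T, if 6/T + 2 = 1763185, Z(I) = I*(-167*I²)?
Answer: -1100750805125337094/1763183 ≈ -6.2430e+11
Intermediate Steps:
Z(I) = -167*I³
T = 6/1763183 (T = 6/(-2 + 1763185) = 6/1763183 ≈ 3.4029e-6)
Z(1552) - T = -167*1552³ - 1*6/1763183 = -167*3738308608 - 6/1763183 = -624297537536 - 6/1763183 = -1100750805125337094/1763183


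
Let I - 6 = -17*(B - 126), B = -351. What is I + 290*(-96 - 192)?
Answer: -75405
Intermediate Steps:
I = 8115 (I = 6 - 17*(-351 - 126) = 6 - 17*(-477) = 6 + 8109 = 8115)
I + 290*(-96 - 192) = 8115 + 290*(-96 - 192) = 8115 + 290*(-288) = 8115 - 83520 = -75405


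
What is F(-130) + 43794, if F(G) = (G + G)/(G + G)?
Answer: 43795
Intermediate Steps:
F(G) = 1 (F(G) = (2*G)/((2*G)) = (2*G)*(1/(2*G)) = 1)
F(-130) + 43794 = 1 + 43794 = 43795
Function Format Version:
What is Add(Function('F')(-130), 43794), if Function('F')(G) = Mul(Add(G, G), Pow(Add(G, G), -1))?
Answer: 43795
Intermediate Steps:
Function('F')(G) = 1 (Function('F')(G) = Mul(Mul(2, G), Pow(Mul(2, G), -1)) = Mul(Mul(2, G), Mul(Rational(1, 2), Pow(G, -1))) = 1)
Add(Function('F')(-130), 43794) = Add(1, 43794) = 43795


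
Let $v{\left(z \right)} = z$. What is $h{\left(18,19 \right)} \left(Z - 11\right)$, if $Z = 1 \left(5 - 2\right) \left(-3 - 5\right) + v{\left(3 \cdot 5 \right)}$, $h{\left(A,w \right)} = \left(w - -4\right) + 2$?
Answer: $-500$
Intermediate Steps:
$h{\left(A,w \right)} = 6 + w$ ($h{\left(A,w \right)} = \left(w + 4\right) + 2 = \left(4 + w\right) + 2 = 6 + w$)
$Z = -9$ ($Z = 1 \left(5 - 2\right) \left(-3 - 5\right) + 3 \cdot 5 = 1 \cdot 3 \left(-8\right) + 15 = 1 \left(-24\right) + 15 = -24 + 15 = -9$)
$h{\left(18,19 \right)} \left(Z - 11\right) = \left(6 + 19\right) \left(-9 - 11\right) = 25 \left(-9 - 11\right) = 25 \left(-20\right) = -500$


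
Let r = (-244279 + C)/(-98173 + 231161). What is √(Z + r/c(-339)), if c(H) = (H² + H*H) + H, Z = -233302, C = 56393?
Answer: I*√54332553180783617599546374/15260572482 ≈ 483.01*I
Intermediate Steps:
c(H) = H + 2*H² (c(H) = (H² + H²) + H = 2*H² + H = H + 2*H²)
r = -93943/66494 (r = (-244279 + 56393)/(-98173 + 231161) = -187886/132988 = -187886*1/132988 = -93943/66494 ≈ -1.4128)
√(Z + r/c(-339)) = √(-233302 - 93943*(-1/(339*(1 + 2*(-339))))/66494) = √(-233302 - 93943*(-1/(339*(1 - 678)))/66494) = √(-233302 - 93943/(66494*((-339*(-677))))) = √(-233302 - 93943/66494/229503) = √(-233302 - 93943/66494*1/229503) = √(-233302 - 93943/15260572482) = √(-3560322081289507/15260572482) = I*√54332553180783617599546374/15260572482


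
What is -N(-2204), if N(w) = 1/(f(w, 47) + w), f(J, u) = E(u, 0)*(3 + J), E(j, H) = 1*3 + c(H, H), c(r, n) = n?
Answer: 1/8807 ≈ 0.00011355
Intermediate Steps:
E(j, H) = 3 + H (E(j, H) = 1*3 + H = 3 + H)
f(J, u) = 9 + 3*J (f(J, u) = (3 + 0)*(3 + J) = 3*(3 + J) = 9 + 3*J)
N(w) = 1/(9 + 4*w) (N(w) = 1/((9 + 3*w) + w) = 1/(9 + 4*w))
-N(-2204) = -1/(9 + 4*(-2204)) = -1/(9 - 8816) = -1/(-8807) = -1*(-1/8807) = 1/8807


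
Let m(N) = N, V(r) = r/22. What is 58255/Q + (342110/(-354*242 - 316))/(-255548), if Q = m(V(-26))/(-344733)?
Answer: 2426995024513580078755/142824755008 ≈ 1.6993e+10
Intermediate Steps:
V(r) = r/22 (V(r) = r*(1/22) = r/22)
Q = 13/3792063 (Q = ((1/22)*(-26))/(-344733) = -13/11*(-1/344733) = 13/3792063 ≈ 3.4282e-6)
58255/Q + (342110/(-354*242 - 316))/(-255548) = 58255/(13/3792063) + (342110/(-354*242 - 316))/(-255548) = 58255*(3792063/13) + (342110/(-85668 - 316))*(-1/255548) = 220906630065/13 + (342110/(-85984))*(-1/255548) = 220906630065/13 + (342110*(-1/85984))*(-1/255548) = 220906630065/13 - 171055/42992*(-1/255548) = 220906630065/13 + 171055/10986519616 = 2426995024513580078755/142824755008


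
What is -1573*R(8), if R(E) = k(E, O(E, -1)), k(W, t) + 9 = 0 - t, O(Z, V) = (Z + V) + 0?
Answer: 25168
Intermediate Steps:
O(Z, V) = V + Z (O(Z, V) = (V + Z) + 0 = V + Z)
k(W, t) = -9 - t (k(W, t) = -9 + (0 - t) = -9 - t)
R(E) = -8 - E (R(E) = -9 - (-1 + E) = -9 + (1 - E) = -8 - E)
-1573*R(8) = -1573*(-8 - 1*8) = -1573*(-8 - 8) = -1573*(-16) = 25168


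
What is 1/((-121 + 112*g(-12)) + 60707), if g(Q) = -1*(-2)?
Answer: 1/60810 ≈ 1.6445e-5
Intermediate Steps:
g(Q) = 2
1/((-121 + 112*g(-12)) + 60707) = 1/((-121 + 112*2) + 60707) = 1/((-121 + 224) + 60707) = 1/(103 + 60707) = 1/60810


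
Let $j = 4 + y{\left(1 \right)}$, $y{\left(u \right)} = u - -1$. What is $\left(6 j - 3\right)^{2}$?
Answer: $1089$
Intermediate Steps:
$y{\left(u \right)} = 1 + u$ ($y{\left(u \right)} = u + 1 = 1 + u$)
$j = 6$ ($j = 4 + \left(1 + 1\right) = 4 + 2 = 6$)
$\left(6 j - 3\right)^{2} = \left(6 \cdot 6 - 3\right)^{2} = \left(36 - 3\right)^{2} = 33^{2} = 1089$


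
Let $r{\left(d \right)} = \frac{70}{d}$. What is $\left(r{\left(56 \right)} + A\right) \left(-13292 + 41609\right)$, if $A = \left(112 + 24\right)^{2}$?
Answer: $\frac{2095146513}{4} \approx 5.2379 \cdot 10^{8}$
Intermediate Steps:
$A = 18496$ ($A = 136^{2} = 18496$)
$\left(r{\left(56 \right)} + A\right) \left(-13292 + 41609\right) = \left(\frac{70}{56} + 18496\right) \left(-13292 + 41609\right) = \left(70 \cdot \frac{1}{56} + 18496\right) 28317 = \left(\frac{5}{4} + 18496\right) 28317 = \frac{73989}{4} \cdot 28317 = \frac{2095146513}{4}$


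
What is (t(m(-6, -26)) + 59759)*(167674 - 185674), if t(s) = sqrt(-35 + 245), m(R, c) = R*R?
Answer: -1075662000 - 18000*sqrt(210) ≈ -1.0759e+9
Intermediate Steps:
m(R, c) = R**2
t(s) = sqrt(210)
(t(m(-6, -26)) + 59759)*(167674 - 185674) = (sqrt(210) + 59759)*(167674 - 185674) = (59759 + sqrt(210))*(-18000) = -1075662000 - 18000*sqrt(210)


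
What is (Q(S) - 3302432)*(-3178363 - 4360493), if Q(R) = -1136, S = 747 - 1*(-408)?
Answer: 24905123438208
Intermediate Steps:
S = 1155 (S = 747 + 408 = 1155)
(Q(S) - 3302432)*(-3178363 - 4360493) = (-1136 - 3302432)*(-3178363 - 4360493) = -3303568*(-7538856) = 24905123438208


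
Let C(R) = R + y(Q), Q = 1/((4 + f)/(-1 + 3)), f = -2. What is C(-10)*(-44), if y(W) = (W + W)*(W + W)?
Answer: 264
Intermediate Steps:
Q = 1 (Q = 1/((4 - 2)/(-1 + 3)) = 1/(2/2) = 1/(2*(1/2)) = 1/1 = 1)
y(W) = 4*W**2 (y(W) = (2*W)*(2*W) = 4*W**2)
C(R) = 4 + R (C(R) = R + 4*1**2 = R + 4*1 = R + 4 = 4 + R)
C(-10)*(-44) = (4 - 10)*(-44) = -6*(-44) = 264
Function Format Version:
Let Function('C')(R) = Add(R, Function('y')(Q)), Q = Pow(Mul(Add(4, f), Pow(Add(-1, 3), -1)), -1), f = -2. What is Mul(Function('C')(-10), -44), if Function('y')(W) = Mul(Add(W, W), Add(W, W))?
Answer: 264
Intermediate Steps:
Q = 1 (Q = Pow(Mul(Add(4, -2), Pow(Add(-1, 3), -1)), -1) = Pow(Mul(2, Pow(2, -1)), -1) = Pow(Mul(2, Rational(1, 2)), -1) = Pow(1, -1) = 1)
Function('y')(W) = Mul(4, Pow(W, 2)) (Function('y')(W) = Mul(Mul(2, W), Mul(2, W)) = Mul(4, Pow(W, 2)))
Function('C')(R) = Add(4, R) (Function('C')(R) = Add(R, Mul(4, Pow(1, 2))) = Add(R, Mul(4, 1)) = Add(R, 4) = Add(4, R))
Mul(Function('C')(-10), -44) = Mul(Add(4, -10), -44) = Mul(-6, -44) = 264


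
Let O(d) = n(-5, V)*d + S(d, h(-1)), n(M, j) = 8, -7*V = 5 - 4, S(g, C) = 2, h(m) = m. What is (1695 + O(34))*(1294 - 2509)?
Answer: -2392335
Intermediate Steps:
V = -⅐ (V = -(5 - 4)/7 = -⅐*1 = -⅐ ≈ -0.14286)
O(d) = 2 + 8*d (O(d) = 8*d + 2 = 2 + 8*d)
(1695 + O(34))*(1294 - 2509) = (1695 + (2 + 8*34))*(1294 - 2509) = (1695 + (2 + 272))*(-1215) = (1695 + 274)*(-1215) = 1969*(-1215) = -2392335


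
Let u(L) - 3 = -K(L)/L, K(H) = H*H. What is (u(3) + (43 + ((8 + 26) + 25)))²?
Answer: 10404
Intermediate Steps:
K(H) = H²
u(L) = 3 - L (u(L) = 3 - L²/L = 3 - L)
(u(3) + (43 + ((8 + 26) + 25)))² = ((3 - 1*3) + (43 + ((8 + 26) + 25)))² = ((3 - 3) + (43 + (34 + 25)))² = (0 + (43 + 59))² = (0 + 102)² = 102² = 10404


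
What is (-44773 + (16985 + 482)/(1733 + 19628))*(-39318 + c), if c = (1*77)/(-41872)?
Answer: 787254209784245289/447213896 ≈ 1.7604e+9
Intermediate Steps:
c = -77/41872 (c = 77*(-1/41872) = -77/41872 ≈ -0.0018389)
(-44773 + (16985 + 482)/(1733 + 19628))*(-39318 + c) = (-44773 + (16985 + 482)/(1733 + 19628))*(-39318 - 77/41872) = (-44773 + 17467/21361)*(-1646323373/41872) = -956378586/21361*(-1646323373/41872) = 787254209784245289/447213896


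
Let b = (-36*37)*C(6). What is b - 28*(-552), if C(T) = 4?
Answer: 10128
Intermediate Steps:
b = -5328 (b = -36*37*4 = -1332*4 = -5328)
b - 28*(-552) = -5328 - 28*(-552) = -5328 + 15456 = 10128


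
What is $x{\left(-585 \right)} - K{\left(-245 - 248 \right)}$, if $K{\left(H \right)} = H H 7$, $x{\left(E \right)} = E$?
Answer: $-1701928$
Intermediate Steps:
$K{\left(H \right)} = 7 H^{2}$ ($K{\left(H \right)} = H^{2} \cdot 7 = 7 H^{2}$)
$x{\left(-585 \right)} - K{\left(-245 - 248 \right)} = -585 - 7 \left(-245 - 248\right)^{2} = -585 - 7 \left(-493\right)^{2} = -585 - 7 \cdot 243049 = -585 - 1701343 = -1701928$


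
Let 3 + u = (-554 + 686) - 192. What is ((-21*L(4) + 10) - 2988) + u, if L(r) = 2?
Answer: -3083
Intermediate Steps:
u = -63 (u = -3 + ((-554 + 686) - 192) = -3 + (132 - 192) = -3 - 60 = -63)
((-21*L(4) + 10) - 2988) + u = ((-21*2 + 10) - 2988) - 63 = ((-42 + 10) - 2988) - 63 = (-32 - 2988) - 63 = -3020 - 63 = -3083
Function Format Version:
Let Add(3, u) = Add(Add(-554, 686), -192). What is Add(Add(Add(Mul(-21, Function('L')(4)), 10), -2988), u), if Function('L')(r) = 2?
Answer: -3083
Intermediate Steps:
u = -63 (u = Add(-3, Add(Add(-554, 686), -192)) = Add(-3, Add(132, -192)) = Add(-3, -60) = -63)
Add(Add(Add(Mul(-21, Function('L')(4)), 10), -2988), u) = Add(Add(Add(Mul(-21, 2), 10), -2988), -63) = Add(Add(Add(-42, 10), -2988), -63) = Add(Add(-32, -2988), -63) = Add(-3020, -63) = -3083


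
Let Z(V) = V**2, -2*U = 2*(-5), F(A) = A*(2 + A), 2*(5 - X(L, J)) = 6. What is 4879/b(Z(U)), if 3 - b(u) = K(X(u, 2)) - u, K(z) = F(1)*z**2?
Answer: 4879/16 ≈ 304.94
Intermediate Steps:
X(L, J) = 2 (X(L, J) = 5 - 1/2*6 = 5 - 3 = 2)
U = 5 (U = -(-5) = -1/2*(-10) = 5)
K(z) = 3*z**2 (K(z) = (1*(2 + 1))*z**2 = (1*3)*z**2 = 3*z**2)
b(u) = -9 + u (b(u) = 3 - (3*2**2 - u) = 3 - (3*4 - u) = 3 - (12 - u) = 3 + (-12 + u) = -9 + u)
4879/b(Z(U)) = 4879/(-9 + 5**2) = 4879/(-9 + 25) = 4879/16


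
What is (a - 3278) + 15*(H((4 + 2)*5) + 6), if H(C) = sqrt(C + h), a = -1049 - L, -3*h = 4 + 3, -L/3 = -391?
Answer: -5410 + 5*sqrt(249) ≈ -5331.1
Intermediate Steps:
L = 1173 (L = -3*(-391) = 1173)
h = -7/3 (h = -(4 + 3)/3 = -1/3*7 = -7/3 ≈ -2.3333)
a = -2222 (a = -1049 - 1*1173 = -1049 - 1173 = -2222)
H(C) = sqrt(-7/3 + C) (H(C) = sqrt(C - 7/3) = sqrt(-7/3 + C))
(a - 3278) + 15*(H((4 + 2)*5) + 6) = (-2222 - 3278) + 15*(sqrt(-21 + 9*((4 + 2)*5))/3 + 6) = -5500 + 15*(sqrt(-21 + 9*(6*5))/3 + 6) = -5500 + 15*(sqrt(-21 + 9*30)/3 + 6) = -5500 + 15*(sqrt(-21 + 270)/3 + 6) = -5500 + 15*(sqrt(249)/3 + 6) = -5500 + 15*(6 + sqrt(249)/3) = -5500 + (90 + 5*sqrt(249)) = -5410 + 5*sqrt(249)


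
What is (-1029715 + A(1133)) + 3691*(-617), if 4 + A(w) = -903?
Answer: -3307969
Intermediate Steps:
A(w) = -907 (A(w) = -4 - 903 = -907)
(-1029715 + A(1133)) + 3691*(-617) = (-1029715 - 907) + 3691*(-617) = -1030622 - 2277347 = -3307969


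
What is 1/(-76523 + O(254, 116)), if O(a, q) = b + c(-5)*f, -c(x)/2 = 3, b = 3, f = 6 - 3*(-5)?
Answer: -1/76646 ≈ -1.3047e-5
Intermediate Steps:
f = 21 (f = 6 + 15 = 21)
c(x) = -6 (c(x) = -2*3 = -6)
O(a, q) = -123 (O(a, q) = 3 - 6*21 = 3 - 126 = -123)
1/(-76523 + O(254, 116)) = 1/(-76523 - 123) = 1/(-76646) = -1/76646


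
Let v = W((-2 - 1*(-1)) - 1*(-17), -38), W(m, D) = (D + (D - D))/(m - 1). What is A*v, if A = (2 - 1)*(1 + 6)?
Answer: -266/15 ≈ -17.733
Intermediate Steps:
A = 7 (A = 1*7 = 7)
W(m, D) = D/(-1 + m) (W(m, D) = (D + 0)/(-1 + m) = D/(-1 + m))
v = -38/15 (v = -38/(-1 + ((-2 - 1*(-1)) - 1*(-17))) = -38/(-1 + ((-2 + 1) + 17)) = -38/(-1 + (-1 + 17)) = -38/(-1 + 16) = -38/15 ≈ -2.5333)
A*v = 7*(-38/15) = -266/15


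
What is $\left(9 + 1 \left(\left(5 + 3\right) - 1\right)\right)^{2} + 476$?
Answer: $732$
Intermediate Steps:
$\left(9 + 1 \left(\left(5 + 3\right) - 1\right)\right)^{2} + 476 = \left(9 + 1 \left(8 - 1\right)\right)^{2} + 476 = \left(9 + 1 \cdot 7\right)^{2} + 476 = \left(9 + 7\right)^{2} + 476 = 16^{2} + 476 = 256 + 476 = 732$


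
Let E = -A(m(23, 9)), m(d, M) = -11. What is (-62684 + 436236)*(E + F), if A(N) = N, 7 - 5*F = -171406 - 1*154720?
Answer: 121848179776/5 ≈ 2.4370e+10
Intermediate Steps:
F = 326133/5 (F = 7/5 - (-171406 - 1*154720)/5 = 7/5 - (-171406 - 154720)/5 = 7/5 - ⅕*(-326126) = 7/5 + 326126/5 = 326133/5 ≈ 65227.)
E = 11 (E = -1*(-11) = 11)
(-62684 + 436236)*(E + F) = (-62684 + 436236)*(11 + 326133/5) = 373552*(326188/5) = 121848179776/5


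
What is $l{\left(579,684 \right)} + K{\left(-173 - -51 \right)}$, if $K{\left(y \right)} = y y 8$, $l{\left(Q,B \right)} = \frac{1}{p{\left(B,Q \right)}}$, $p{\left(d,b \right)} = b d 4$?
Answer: $\frac{188627194369}{1584144} \approx 1.1907 \cdot 10^{5}$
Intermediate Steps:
$p{\left(d,b \right)} = 4 b d$
$l{\left(Q,B \right)} = \frac{1}{4 B Q}$ ($l{\left(Q,B \right)} = \frac{1}{4 Q B} = \frac{1}{4 B Q}$)
$K{\left(y \right)} = 8 y^{2}$ ($K{\left(y \right)} = y^{2} \cdot 8 = 8 y^{2}$)
$l{\left(579,684 \right)} + K{\left(-173 - -51 \right)} = \frac{1}{4 \cdot 684 \cdot 579} + 8 \left(-173 - -51\right)^{2} = \frac{1}{4} \cdot \frac{1}{684} \cdot \frac{1}{579} + 8 \left(-173 + 51\right)^{2} = \frac{1}{1584144} + 8 \left(-122\right)^{2} = \frac{1}{1584144} + 8 \cdot 14884 = \frac{1}{1584144} + 119072 = \frac{188627194369}{1584144}$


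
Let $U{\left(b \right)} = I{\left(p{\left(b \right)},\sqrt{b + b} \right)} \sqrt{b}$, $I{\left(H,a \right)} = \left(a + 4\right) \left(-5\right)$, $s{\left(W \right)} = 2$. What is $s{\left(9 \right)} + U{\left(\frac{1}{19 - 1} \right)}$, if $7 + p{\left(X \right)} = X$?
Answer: $2 - \frac{65 \sqrt{2}}{18} \approx -3.1069$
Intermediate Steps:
$p{\left(X \right)} = -7 + X$
$I{\left(H,a \right)} = -20 - 5 a$ ($I{\left(H,a \right)} = \left(4 + a\right) \left(-5\right) = -20 - 5 a$)
$U{\left(b \right)} = \sqrt{b} \left(-20 - 5 \sqrt{2} \sqrt{b}\right)$ ($U{\left(b \right)} = \left(-20 - 5 \sqrt{b + b}\right) \sqrt{b} = \left(-20 - 5 \sqrt{2 b}\right) \sqrt{b} = \left(-20 - 5 \sqrt{2} \sqrt{b}\right) \sqrt{b} = \sqrt{b} \left(-20 - 5 \sqrt{2} \sqrt{b}\right)$)
$s{\left(9 \right)} + U{\left(\frac{1}{19 - 1} \right)} = 2 - \left(\frac{20}{\sqrt{19 - 1}} + \frac{5 \sqrt{2}}{19 - 1}\right) = 2 - \left(20 \frac{\sqrt{2}}{6} + \frac{5 \sqrt{2}}{18}\right) = 2 - \left(\frac{5 \sqrt{2}}{18} + \frac{10 \sqrt{2}}{3}\right) = 2 - \left(\frac{5 \sqrt{2}}{18} + 20 \cdot \frac{1}{6} \sqrt{2}\right) = 2 - \frac{65 \sqrt{2}}{18}$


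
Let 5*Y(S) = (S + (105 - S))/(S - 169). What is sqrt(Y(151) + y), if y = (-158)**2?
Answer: sqrt(898662)/6 ≈ 158.00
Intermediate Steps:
Y(S) = 21/(-169 + S) (Y(S) = ((S + (105 - S))/(S - 169))/5 = (105/(-169 + S))/5 = 21/(-169 + S))
y = 24964
sqrt(Y(151) + y) = sqrt(21/(-169 + 151) + 24964) = sqrt(21/(-18) + 24964) = sqrt(21*(-1/18) + 24964) = sqrt(-7/6 + 24964) = sqrt(149777/6) = sqrt(898662)/6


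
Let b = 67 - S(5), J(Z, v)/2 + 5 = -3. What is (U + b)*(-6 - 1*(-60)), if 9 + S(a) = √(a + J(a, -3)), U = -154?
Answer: -4212 - 54*I*√11 ≈ -4212.0 - 179.1*I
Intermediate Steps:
J(Z, v) = -16 (J(Z, v) = -10 + 2*(-3) = -10 - 6 = -16)
S(a) = -9 + √(-16 + a) (S(a) = -9 + √(a - 16) = -9 + √(-16 + a))
b = 76 - I*√11 (b = 67 - (-9 + √(-16 + 5)) = 67 - (-9 + √(-11)) = 67 - (-9 + I*√11) = 67 + (9 - I*√11) = 76 - I*√11 ≈ 76.0 - 3.3166*I)
(U + b)*(-6 - 1*(-60)) = (-154 + (76 - I*√11))*(-6 - 1*(-60)) = (-78 - I*√11)*(-6 + 60) = (-78 - I*√11)*54 = -4212 - 54*I*√11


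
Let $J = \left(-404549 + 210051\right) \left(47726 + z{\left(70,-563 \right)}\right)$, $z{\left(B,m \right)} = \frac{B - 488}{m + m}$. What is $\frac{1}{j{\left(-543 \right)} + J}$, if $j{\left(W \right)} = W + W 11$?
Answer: $- \frac{563}{5226154620114} \approx -1.0773 \cdot 10^{-10}$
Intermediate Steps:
$j{\left(W \right)} = 12 W$ ($j{\left(W \right)} = W + 11 W = 12 W$)
$z{\left(B,m \right)} = \frac{-488 + B}{2 m}$
$J = - \frac{5226150951606}{563}$ ($J = \left(-404549 + 210051\right) \left(47726 + \frac{-488 + 70}{2 \left(-563\right)}\right) = - 194498 \left(47726 + \frac{1}{2} \left(- \frac{1}{563}\right) \left(-418\right)\right) = - 194498 \left(47726 + \frac{209}{563}\right) = \left(-194498\right) \frac{26869947}{563} = - \frac{5226150951606}{563} \approx -9.2827 \cdot 10^{9}$)
$\frac{1}{j{\left(-543 \right)} + J} = \frac{1}{12 \left(-543\right) - \frac{5226150951606}{563}} = \frac{1}{-6516 - \frac{5226150951606}{563}} = \frac{1}{- \frac{5226154620114}{563}} = - \frac{563}{5226154620114}$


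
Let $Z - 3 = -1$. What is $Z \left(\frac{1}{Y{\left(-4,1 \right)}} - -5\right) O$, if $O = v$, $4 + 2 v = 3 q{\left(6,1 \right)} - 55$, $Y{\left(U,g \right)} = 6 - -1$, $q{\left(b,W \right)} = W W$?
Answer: $-288$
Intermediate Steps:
$q{\left(b,W \right)} = W^{2}$
$Z = 2$ ($Z = 3 - 1 = 2$)
$Y{\left(U,g \right)} = 7$ ($Y{\left(U,g \right)} = 6 + 1 = 7$)
$v = -28$ ($v = -2 + \frac{3 \cdot 1^{2} - 55}{2} = -2 + \frac{3 \cdot 1 - 55}{2} = -2 + \frac{3 - 55}{2} = -2 + \frac{1}{2} \left(-52\right) = -2 - 26 = -28$)
$O = -28$
$Z \left(\frac{1}{Y{\left(-4,1 \right)}} - -5\right) O = 2 \left(\frac{1}{7} - -5\right) \left(-28\right) = 2 \left(\frac{1}{7} + 5\right) \left(-28\right) = 2 \cdot \frac{36}{7} \left(-28\right) = \frac{72}{7} \left(-28\right) = -288$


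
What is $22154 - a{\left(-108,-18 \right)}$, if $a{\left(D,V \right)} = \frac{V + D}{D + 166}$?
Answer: $\frac{642529}{29} \approx 22156.0$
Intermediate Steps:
$a{\left(D,V \right)} = \frac{D + V}{166 + D}$
$22154 - a{\left(-108,-18 \right)} = 22154 - \frac{-108 - 18}{166 - 108} = 22154 - \frac{1}{58} \left(-126\right) = 22154 - - \frac{63}{29} = 22154 + \frac{63}{29} = \frac{642529}{29}$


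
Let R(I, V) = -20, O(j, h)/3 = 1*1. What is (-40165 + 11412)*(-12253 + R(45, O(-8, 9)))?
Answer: 352885569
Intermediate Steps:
O(j, h) = 3 (O(j, h) = 3*(1*1) = 3*1 = 3)
(-40165 + 11412)*(-12253 + R(45, O(-8, 9))) = (-40165 + 11412)*(-12253 - 20) = -28753*(-12273) = 352885569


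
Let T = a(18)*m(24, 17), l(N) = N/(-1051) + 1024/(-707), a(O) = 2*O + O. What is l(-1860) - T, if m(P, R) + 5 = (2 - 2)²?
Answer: 200864186/743057 ≈ 270.32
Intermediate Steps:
m(P, R) = -5 (m(P, R) = -5 + (2 - 2)² = -5 + 0² = -5 + 0 = -5)
a(O) = 3*O
l(N) = -1024/707 - N/1051 (l(N) = N*(-1/1051) + 1024*(-1/707) = -N/1051 - 1024/707 = -1024/707 - N/1051)
T = -270 (T = (3*18)*(-5) = 54*(-5) = -270)
l(-1860) - T = (-1024/707 - 1/1051*(-1860)) - 1*(-270) = (-1024/707 + 1860/1051) + 270 = 238796/743057 + 270 = 200864186/743057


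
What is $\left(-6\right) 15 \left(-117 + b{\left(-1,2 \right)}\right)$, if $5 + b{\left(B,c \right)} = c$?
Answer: $10800$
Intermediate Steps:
$b{\left(B,c \right)} = -5 + c$
$\left(-6\right) 15 \left(-117 + b{\left(-1,2 \right)}\right) = \left(-6\right) 15 \left(-117 + \left(-5 + 2\right)\right) = - 90 \left(-117 - 3\right) = \left(-90\right) \left(-120\right) = 10800$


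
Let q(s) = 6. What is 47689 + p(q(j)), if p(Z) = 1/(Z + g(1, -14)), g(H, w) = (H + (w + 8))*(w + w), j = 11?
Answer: 6962595/146 ≈ 47689.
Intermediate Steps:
g(H, w) = 2*w*(8 + H + w) (g(H, w) = (H + (8 + w))*(2*w) = (8 + H + w)*(2*w) = 2*w*(8 + H + w))
p(Z) = 1/(140 + Z) (p(Z) = 1/(Z + 2*(-14)*(8 + 1 - 14)) = 1/(Z + 2*(-14)*(-5)) = 1/(Z + 140) = 1/(140 + Z))
47689 + p(q(j)) = 47689 + 1/(140 + 6) = 47689 + 1/146 = 6962595/146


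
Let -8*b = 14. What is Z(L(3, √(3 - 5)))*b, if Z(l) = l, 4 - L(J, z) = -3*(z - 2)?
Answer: 7/2 - 21*I*√2/4 ≈ 3.5 - 7.4246*I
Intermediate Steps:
L(J, z) = -2 + 3*z (L(J, z) = 4 - (-3)*(z - 2) = 4 - (-3)*(-2 + z) = 4 - (6 - 3*z) = 4 + (-6 + 3*z) = -2 + 3*z)
b = -7/4 (b = -⅛*14 = -7/4 ≈ -1.7500)
Z(L(3, √(3 - 5)))*b = (-2 + 3*√(3 - 5))*(-7/4) = (-2 + 3*√(-2))*(-7/4) = (-2 + 3*(I*√2))*(-7/4) = (-2 + 3*I*√2)*(-7/4) = 7/2 - 21*I*√2/4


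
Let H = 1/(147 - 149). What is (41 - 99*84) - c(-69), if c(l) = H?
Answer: -16549/2 ≈ -8274.5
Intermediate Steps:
H = -1/2 (H = 1/(-2) = -1/2 ≈ -0.50000)
c(l) = -1/2
(41 - 99*84) - c(-69) = (41 - 99*84) - 1*(-1/2) = (41 - 8316) + 1/2 = -8275 + 1/2 = -16549/2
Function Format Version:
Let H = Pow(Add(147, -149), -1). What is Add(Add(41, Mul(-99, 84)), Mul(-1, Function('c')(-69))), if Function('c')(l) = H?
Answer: Rational(-16549, 2) ≈ -8274.5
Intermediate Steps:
H = Rational(-1, 2) (H = Pow(-2, -1) = Rational(-1, 2) ≈ -0.50000)
Function('c')(l) = Rational(-1, 2)
Add(Add(41, Mul(-99, 84)), Mul(-1, Function('c')(-69))) = Add(Add(41, Mul(-99, 84)), Mul(-1, Rational(-1, 2))) = Add(Add(41, -8316), Rational(1, 2)) = Add(-8275, Rational(1, 2)) = Rational(-16549, 2)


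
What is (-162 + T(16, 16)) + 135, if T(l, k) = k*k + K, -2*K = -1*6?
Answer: 232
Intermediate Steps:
K = 3 (K = -(-1)*6/2 = -1/2*(-6) = 3)
T(l, k) = 3 + k**2 (T(l, k) = k*k + 3 = k**2 + 3 = 3 + k**2)
(-162 + T(16, 16)) + 135 = (-162 + (3 + 16**2)) + 135 = (-162 + (3 + 256)) + 135 = (-162 + 259) + 135 = 97 + 135 = 232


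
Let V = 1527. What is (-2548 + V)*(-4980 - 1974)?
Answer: 7100034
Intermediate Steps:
(-2548 + V)*(-4980 - 1974) = (-2548 + 1527)*(-4980 - 1974) = -1021*(-6954) = 7100034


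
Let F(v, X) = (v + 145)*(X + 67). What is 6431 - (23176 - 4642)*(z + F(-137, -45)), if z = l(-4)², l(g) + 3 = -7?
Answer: -5108953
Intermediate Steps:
F(v, X) = (67 + X)*(145 + v) (F(v, X) = (145 + v)*(67 + X) = (67 + X)*(145 + v))
l(g) = -10 (l(g) = -3 - 7 = -10)
z = 100 (z = (-10)² = 100)
6431 - (23176 - 4642)*(z + F(-137, -45)) = 6431 - (23176 - 4642)*(100 + (9715 + 67*(-137) + 145*(-45) - 45*(-137))) = 6431 - 18534*(100 + (9715 - 9179 - 6525 + 6165)) = 6431 - 18534*(100 + 176) = 6431 - 18534*276 = 6431 - 1*5115384 = 6431 - 5115384 = -5108953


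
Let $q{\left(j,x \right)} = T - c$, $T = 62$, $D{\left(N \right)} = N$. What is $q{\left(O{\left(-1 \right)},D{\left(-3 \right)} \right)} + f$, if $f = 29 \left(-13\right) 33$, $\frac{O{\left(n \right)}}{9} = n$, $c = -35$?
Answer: $-12344$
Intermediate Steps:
$O{\left(n \right)} = 9 n$
$f = -12441$ ($f = \left(-377\right) 33 = -12441$)
$q{\left(j,x \right)} = 97$ ($q{\left(j,x \right)} = 62 - -35 = 62 + 35 = 97$)
$q{\left(O{\left(-1 \right)},D{\left(-3 \right)} \right)} + f = 97 - 12441 = -12344$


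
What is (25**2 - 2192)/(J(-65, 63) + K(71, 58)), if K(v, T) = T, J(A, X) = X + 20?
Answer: -1567/141 ≈ -11.113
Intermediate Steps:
J(A, X) = 20 + X
(25**2 - 2192)/(J(-65, 63) + K(71, 58)) = (25**2 - 2192)/((20 + 63) + 58) = (625 - 2192)/(83 + 58) = -1567/141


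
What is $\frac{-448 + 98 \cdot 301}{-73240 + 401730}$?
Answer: $\frac{2905}{32849} \approx 0.088435$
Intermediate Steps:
$\frac{-448 + 98 \cdot 301}{-73240 + 401730} = \frac{-448 + 29498}{328490} = 29050 \cdot \frac{1}{328490} = \frac{2905}{32849}$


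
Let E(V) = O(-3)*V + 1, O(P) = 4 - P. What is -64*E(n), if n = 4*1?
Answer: -1856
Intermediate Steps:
n = 4
E(V) = 1 + 7*V (E(V) = (4 - 1*(-3))*V + 1 = (4 + 3)*V + 1 = 7*V + 1 = 1 + 7*V)
-64*E(n) = -64*(1 + 7*4) = -64*(1 + 28) = -64*29 = -1856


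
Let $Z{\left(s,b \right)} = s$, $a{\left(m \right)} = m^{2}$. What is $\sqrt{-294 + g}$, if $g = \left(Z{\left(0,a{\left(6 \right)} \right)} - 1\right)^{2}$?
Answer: $i \sqrt{293} \approx 17.117 i$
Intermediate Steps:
$g = 1$ ($g = \left(0 - 1\right)^{2} = \left(-1\right)^{2} = 1$)
$\sqrt{-294 + g} = \sqrt{-294 + 1} = \sqrt{-293} = i \sqrt{293}$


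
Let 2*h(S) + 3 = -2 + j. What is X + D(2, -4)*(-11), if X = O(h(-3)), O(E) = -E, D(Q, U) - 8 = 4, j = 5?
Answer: -132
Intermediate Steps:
D(Q, U) = 12 (D(Q, U) = 8 + 4 = 12)
h(S) = 0 (h(S) = -3/2 + (-2 + 5)/2 = -3/2 + (1/2)*3 = -3/2 + 3/2 = 0)
X = 0 (X = -1*0 = 0)
X + D(2, -4)*(-11) = 0 + 12*(-11) = 0 - 132 = -132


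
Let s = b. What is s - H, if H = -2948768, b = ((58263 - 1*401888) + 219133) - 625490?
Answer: 2198786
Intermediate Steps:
b = -749982 (b = ((58263 - 401888) + 219133) - 625490 = (-343625 + 219133) - 625490 = -124492 - 625490 = -749982)
s = -749982
s - H = -749982 - 1*(-2948768) = -749982 + 2948768 = 2198786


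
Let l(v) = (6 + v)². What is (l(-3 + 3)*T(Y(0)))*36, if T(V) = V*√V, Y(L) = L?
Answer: 0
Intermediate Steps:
T(V) = V^(3/2)
(l(-3 + 3)*T(Y(0)))*36 = ((6 + (-3 + 3))²*0^(3/2))*36 = ((6 + 0)²*0)*36 = (6²*0)*36 = (36*0)*36 = 0*36 = 0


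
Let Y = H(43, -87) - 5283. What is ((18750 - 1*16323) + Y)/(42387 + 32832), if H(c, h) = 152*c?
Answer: 3680/75219 ≈ 0.048924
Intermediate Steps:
Y = 1253 (Y = 152*43 - 5283 = 6536 - 5283 = 1253)
((18750 - 1*16323) + Y)/(42387 + 32832) = ((18750 - 1*16323) + 1253)/(42387 + 32832) = ((18750 - 16323) + 1253)/75219 = (2427 + 1253)*(1/75219) = 3680*(1/75219) = 3680/75219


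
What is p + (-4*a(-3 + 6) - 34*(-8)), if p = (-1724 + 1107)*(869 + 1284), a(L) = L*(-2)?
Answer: -1328105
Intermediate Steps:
a(L) = -2*L
p = -1328401 (p = -617*2153 = -1328401)
p + (-4*a(-3 + 6) - 34*(-8)) = -1328401 + (-(-8)*(-3 + 6) - 34*(-8)) = -1328401 + (-(-8)*3 + 272) = -1328401 + (-4*(-6) + 272) = -1328401 + (24 + 272) = -1328401 + 296 = -1328105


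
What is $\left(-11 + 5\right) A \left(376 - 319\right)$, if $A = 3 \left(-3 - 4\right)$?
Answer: $7182$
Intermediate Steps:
$A = -21$ ($A = 3 \left(-7\right) = -21$)
$\left(-11 + 5\right) A \left(376 - 319\right) = \left(-11 + 5\right) \left(-21\right) \left(376 - 319\right) = \left(-6\right) \left(-21\right) 57 = 126 \cdot 57 = 7182$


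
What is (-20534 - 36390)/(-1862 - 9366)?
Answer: 2033/401 ≈ 5.0698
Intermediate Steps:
(-20534 - 36390)/(-1862 - 9366) = -56924/(-11228) = -56924*(-1/11228) = 2033/401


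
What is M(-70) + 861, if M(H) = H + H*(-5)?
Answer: 1141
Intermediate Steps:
M(H) = -4*H (M(H) = H - 5*H = -4*H)
M(-70) + 861 = -4*(-70) + 861 = 280 + 861 = 1141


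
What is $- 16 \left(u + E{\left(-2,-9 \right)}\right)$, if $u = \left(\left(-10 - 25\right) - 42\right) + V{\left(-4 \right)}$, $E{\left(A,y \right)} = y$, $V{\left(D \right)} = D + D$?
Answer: $1504$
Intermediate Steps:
$V{\left(D \right)} = 2 D$
$u = -85$ ($u = \left(\left(-10 - 25\right) - 42\right) + 2 \left(-4\right) = \left(-35 - 42\right) - 8 = -77 - 8 = -85$)
$- 16 \left(u + E{\left(-2,-9 \right)}\right) = - 16 \left(-85 - 9\right) = \left(-16\right) \left(-94\right) = 1504$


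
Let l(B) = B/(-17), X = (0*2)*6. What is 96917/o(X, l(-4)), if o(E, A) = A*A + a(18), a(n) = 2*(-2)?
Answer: -28009013/1140 ≈ -24569.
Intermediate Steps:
a(n) = -4
X = 0 (X = 0*6 = 0)
l(B) = -B/17 (l(B) = B*(-1/17) = -B/17)
o(E, A) = -4 + A² (o(E, A) = A*A - 4 = A² - 4 = -4 + A²)
96917/o(X, l(-4)) = 96917/(-4 + (-1/17*(-4))²) = 96917/(-4 + (4/17)²) = 96917/(-4 + 16/289) = 96917/(-1140/289) = 96917*(-289/1140) = -28009013/1140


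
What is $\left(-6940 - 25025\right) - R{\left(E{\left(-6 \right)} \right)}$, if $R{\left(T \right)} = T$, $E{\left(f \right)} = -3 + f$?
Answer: $-31956$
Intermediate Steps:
$\left(-6940 - 25025\right) - R{\left(E{\left(-6 \right)} \right)} = \left(-6940 - 25025\right) - \left(-3 - 6\right) = \left(-6940 - 25025\right) - -9 = -31965 + 9 = -31956$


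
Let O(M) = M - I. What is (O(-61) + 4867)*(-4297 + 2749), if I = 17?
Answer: -7413372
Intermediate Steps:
O(M) = -17 + M (O(M) = M - 1*17 = M - 17 = -17 + M)
(O(-61) + 4867)*(-4297 + 2749) = ((-17 - 61) + 4867)*(-4297 + 2749) = (-78 + 4867)*(-1548) = 4789*(-1548) = -7413372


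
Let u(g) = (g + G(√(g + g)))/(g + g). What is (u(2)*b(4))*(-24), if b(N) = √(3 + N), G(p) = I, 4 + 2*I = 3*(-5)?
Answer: 45*√7 ≈ 119.06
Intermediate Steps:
I = -19/2 (I = -2 + (3*(-5))/2 = -2 + (½)*(-15) = -2 - 15/2 = -19/2 ≈ -9.5000)
G(p) = -19/2
u(g) = (-19/2 + g)/(2*g) (u(g) = (g - 19/2)/(g + g) = (-19/2 + g)/((2*g)) = (-19/2 + g)*(1/(2*g)) = (-19/2 + g)/(2*g))
(u(2)*b(4))*(-24) = (((¼)*(-19 + 2*2)/2)*√(3 + 4))*(-24) = (((¼)*(½)*(-19 + 4))*√7)*(-24) = (((¼)*(½)*(-15))*√7)*(-24) = -15*√7/8*(-24) = 45*√7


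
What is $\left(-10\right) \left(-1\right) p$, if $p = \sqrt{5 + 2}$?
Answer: $10 \sqrt{7} \approx 26.458$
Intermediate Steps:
$p = \sqrt{7} \approx 2.6458$
$\left(-10\right) \left(-1\right) p = \left(-10\right) \left(-1\right) \sqrt{7} = 10 \sqrt{7}$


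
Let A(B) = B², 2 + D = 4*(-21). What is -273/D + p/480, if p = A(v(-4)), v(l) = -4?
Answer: 2069/645 ≈ 3.2078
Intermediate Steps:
D = -86 (D = -2 + 4*(-21) = -2 - 84 = -86)
p = 16 (p = (-4)² = 16)
-273/D + p/480 = -273/(-86) + 16/480 = -273*(-1/86) + 16*(1/480) = 273/86 + 1/30 = 2069/645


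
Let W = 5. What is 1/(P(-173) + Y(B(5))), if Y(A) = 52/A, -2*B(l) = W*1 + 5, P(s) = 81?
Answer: 5/353 ≈ 0.014164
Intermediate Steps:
B(l) = -5 (B(l) = -(5*1 + 5)/2 = -(5 + 5)/2 = -½*10 = -5)
1/(P(-173) + Y(B(5))) = 1/(81 + 52/(-5)) = 1/(81 + 52*(-⅕)) = 1/(81 - 52/5) = 1/(353/5) = 5/353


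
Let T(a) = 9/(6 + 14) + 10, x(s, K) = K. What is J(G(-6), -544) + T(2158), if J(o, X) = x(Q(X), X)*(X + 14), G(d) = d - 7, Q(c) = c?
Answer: 5766609/20 ≈ 2.8833e+5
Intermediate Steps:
G(d) = -7 + d
T(a) = 209/20 (T(a) = 9/20 + 10 = 209/20)
J(o, X) = X*(14 + X) (J(o, X) = X*(X + 14) = X*(14 + X))
J(G(-6), -544) + T(2158) = -544*(14 - 544) + 209/20 = -544*(-530) + 209/20 = 288320 + 209/20 = 5766609/20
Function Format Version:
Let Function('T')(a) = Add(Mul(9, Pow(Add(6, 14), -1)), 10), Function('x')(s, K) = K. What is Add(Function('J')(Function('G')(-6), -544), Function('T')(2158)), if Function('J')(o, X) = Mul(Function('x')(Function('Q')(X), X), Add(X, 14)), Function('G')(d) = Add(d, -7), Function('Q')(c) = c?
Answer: Rational(5766609, 20) ≈ 2.8833e+5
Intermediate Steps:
Function('G')(d) = Add(-7, d)
Function('T')(a) = Rational(209, 20) (Function('T')(a) = Add(Mul(9, Pow(20, -1)), 10) = Add(Mul(9, Rational(1, 20)), 10) = Add(Rational(9, 20), 10) = Rational(209, 20))
Function('J')(o, X) = Mul(X, Add(14, X)) (Function('J')(o, X) = Mul(X, Add(X, 14)) = Mul(X, Add(14, X)))
Add(Function('J')(Function('G')(-6), -544), Function('T')(2158)) = Add(Mul(-544, Add(14, -544)), Rational(209, 20)) = Add(Mul(-544, -530), Rational(209, 20)) = Add(288320, Rational(209, 20)) = Rational(5766609, 20)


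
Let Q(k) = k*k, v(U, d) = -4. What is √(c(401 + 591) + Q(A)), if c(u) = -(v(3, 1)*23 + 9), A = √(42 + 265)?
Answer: √390 ≈ 19.748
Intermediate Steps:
A = √307 ≈ 17.521
Q(k) = k²
c(u) = 83 (c(u) = -(-4*23 + 9) = -(-92 + 9) = -1*(-83) = 83)
√(c(401 + 591) + Q(A)) = √(83 + (√307)²) = √(83 + 307) = √390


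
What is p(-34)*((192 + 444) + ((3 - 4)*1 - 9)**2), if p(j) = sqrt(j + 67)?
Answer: 736*sqrt(33) ≈ 4228.0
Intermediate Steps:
p(j) = sqrt(67 + j)
p(-34)*((192 + 444) + ((3 - 4)*1 - 9)**2) = sqrt(67 - 34)*((192 + 444) + ((3 - 4)*1 - 9)**2) = sqrt(33)*(636 + (-1*1 - 9)**2) = sqrt(33)*(636 + (-1 - 9)**2) = sqrt(33)*(636 + (-10)**2) = sqrt(33)*(636 + 100) = sqrt(33)*736 = 736*sqrt(33)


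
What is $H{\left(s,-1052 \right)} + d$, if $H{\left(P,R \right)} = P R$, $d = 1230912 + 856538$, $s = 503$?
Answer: $1558294$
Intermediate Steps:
$d = 2087450$
$H{\left(s,-1052 \right)} + d = 503 \left(-1052\right) + 2087450 = -529156 + 2087450 = 1558294$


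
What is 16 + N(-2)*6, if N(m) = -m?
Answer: 28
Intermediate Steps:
16 + N(-2)*6 = 16 - 1*(-2)*6 = 16 + 2*6 = 16 + 12 = 28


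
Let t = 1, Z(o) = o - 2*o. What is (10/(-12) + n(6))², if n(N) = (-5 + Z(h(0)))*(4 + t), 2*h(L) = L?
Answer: 24025/36 ≈ 667.36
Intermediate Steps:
h(L) = L/2
Z(o) = -o
n(N) = -25 (n(N) = (-5 - 0/2)*(4 + 1) = (-5 - 1*0)*5 = (-5 + 0)*5 = -5*5 = -25)
(10/(-12) + n(6))² = (10/(-12) - 25)² = (10*(-1/12) - 25)² = (-⅚ - 25)² = (-155/6)² = 24025/36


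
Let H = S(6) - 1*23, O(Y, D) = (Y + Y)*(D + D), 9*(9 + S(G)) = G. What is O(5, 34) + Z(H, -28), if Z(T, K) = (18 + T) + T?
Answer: 1906/3 ≈ 635.33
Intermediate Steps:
S(G) = -9 + G/9
O(Y, D) = 4*D*Y (O(Y, D) = (2*Y)*(2*D) = 4*D*Y)
H = -94/3 (H = (-9 + (1/9)*6) - 1*23 = (-9 + 2/3) - 23 = -25/3 - 23 = -94/3 ≈ -31.333)
Z(T, K) = 18 + 2*T
O(5, 34) + Z(H, -28) = 4*34*5 + (18 + 2*(-94/3)) = 680 + (18 - 188/3) = 680 - 134/3 = 1906/3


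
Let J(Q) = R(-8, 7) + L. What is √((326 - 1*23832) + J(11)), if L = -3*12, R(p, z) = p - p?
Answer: I*√23542 ≈ 153.43*I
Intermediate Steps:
R(p, z) = 0
L = -36
J(Q) = -36 (J(Q) = 0 - 36 = -36)
√((326 - 1*23832) + J(11)) = √((326 - 1*23832) - 36) = √((326 - 23832) - 36) = √(-23506 - 36) = √(-23542) = I*√23542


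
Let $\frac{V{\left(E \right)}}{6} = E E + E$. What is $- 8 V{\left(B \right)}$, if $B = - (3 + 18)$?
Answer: $-20160$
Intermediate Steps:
$B = -21$ ($B = \left(-1\right) 21 = -21$)
$V{\left(E \right)} = 6 E + 6 E^{2}$ ($V{\left(E \right)} = 6 \left(E E + E\right) = 6 \left(E^{2} + E\right) = 6 \left(E + E^{2}\right) = 6 E + 6 E^{2}$)
$- 8 V{\left(B \right)} = - 8 \cdot 6 \left(-21\right) \left(1 - 21\right) = - 8 \cdot 6 \left(-21\right) \left(-20\right) = \left(-8\right) 2520 = -20160$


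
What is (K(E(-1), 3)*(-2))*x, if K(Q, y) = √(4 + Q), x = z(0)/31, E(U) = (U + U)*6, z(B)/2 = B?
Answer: 0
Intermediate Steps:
z(B) = 2*B
E(U) = 12*U (E(U) = (2*U)*6 = 12*U)
x = 0 (x = (2*0)/31 = 0*(1/31) = 0)
(K(E(-1), 3)*(-2))*x = (√(4 + 12*(-1))*(-2))*0 = (√(4 - 12)*(-2))*0 = (√(-8)*(-2))*0 = ((2*I*√2)*(-2))*0 = -4*I*√2*0 = 0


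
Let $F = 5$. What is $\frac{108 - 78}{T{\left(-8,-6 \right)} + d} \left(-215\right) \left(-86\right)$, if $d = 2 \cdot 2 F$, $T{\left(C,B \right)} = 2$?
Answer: $\frac{277350}{11} \approx 25214.0$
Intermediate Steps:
$d = 20$ ($d = 2 \cdot 2 \cdot 5 = 4 \cdot 5 = 20$)
$\frac{108 - 78}{T{\left(-8,-6 \right)} + d} \left(-215\right) \left(-86\right) = \frac{108 - 78}{2 + 20} \left(-215\right) \left(-86\right) = \frac{30}{22} \left(-215\right) \left(-86\right) = 30 \cdot \frac{1}{22} \left(-215\right) \left(-86\right) = \frac{15}{11} \left(-215\right) \left(-86\right) = \left(- \frac{3225}{11}\right) \left(-86\right) = \frac{277350}{11}$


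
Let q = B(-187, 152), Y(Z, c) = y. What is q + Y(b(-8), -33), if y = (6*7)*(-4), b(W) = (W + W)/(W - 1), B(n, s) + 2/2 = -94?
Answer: -263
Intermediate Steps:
B(n, s) = -95 (B(n, s) = -1 - 94 = -95)
b(W) = 2*W/(-1 + W) (b(W) = (2*W)/(-1 + W) = 2*W/(-1 + W))
y = -168 (y = 42*(-4) = -168)
Y(Z, c) = -168
q = -95
q + Y(b(-8), -33) = -95 - 168 = -263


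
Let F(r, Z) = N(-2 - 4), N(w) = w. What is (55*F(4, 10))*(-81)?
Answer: 26730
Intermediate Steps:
F(r, Z) = -6 (F(r, Z) = -2 - 4 = -6)
(55*F(4, 10))*(-81) = (55*(-6))*(-81) = -330*(-81) = 26730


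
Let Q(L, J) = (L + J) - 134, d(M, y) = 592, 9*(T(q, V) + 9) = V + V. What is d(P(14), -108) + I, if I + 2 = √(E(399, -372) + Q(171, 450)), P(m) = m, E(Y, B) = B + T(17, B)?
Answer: 590 + √210/3 ≈ 594.83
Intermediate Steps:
T(q, V) = -9 + 2*V/9 (T(q, V) = -9 + (V + V)/9 = -9 + (2*V)/9 = -9 + 2*V/9)
E(Y, B) = -9 + 11*B/9 (E(Y, B) = B + (-9 + 2*B/9) = -9 + 11*B/9)
Q(L, J) = -134 + J + L (Q(L, J) = (J + L) - 134 = -134 + J + L)
I = -2 + √210/3 (I = -2 + √((-9 + (11/9)*(-372)) + (-134 + 450 + 171)) = -2 + √((-9 - 1364/3) + 487) = -2 + √(-1391/3 + 487) = -2 + √(70/3) = -2 + √210/3 ≈ 2.8305)
d(P(14), -108) + I = 592 + (-2 + √210/3) = 590 + √210/3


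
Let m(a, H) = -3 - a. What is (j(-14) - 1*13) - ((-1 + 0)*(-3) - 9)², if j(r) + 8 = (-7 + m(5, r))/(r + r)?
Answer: -1581/28 ≈ -56.464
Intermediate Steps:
j(r) = -8 - 15/(2*r) (j(r) = -8 + (-7 + (-3 - 1*5))/(r + r) = -8 + (-7 + (-3 - 5))/((2*r)) = -8 + (-7 - 8)*(1/(2*r)) = -8 - 15/(2*r))
(j(-14) - 1*13) - ((-1 + 0)*(-3) - 9)² = ((-8 - 15/2/(-14)) - 1*13) - ((-1 + 0)*(-3) - 9)² = ((-8 - 15/2*(-1/14)) - 13) - (-1*(-3) - 9)² = ((-8 + 15/28) - 13) - (3 - 9)² = (-209/28 - 13) - 1*(-6)² = -573/28 - 1*36 = -573/28 - 36 = -1581/28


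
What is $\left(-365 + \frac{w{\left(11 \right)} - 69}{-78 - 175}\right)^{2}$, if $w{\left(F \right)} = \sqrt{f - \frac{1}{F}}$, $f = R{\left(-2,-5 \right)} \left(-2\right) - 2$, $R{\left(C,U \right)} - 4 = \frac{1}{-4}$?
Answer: $\frac{\left(2030072 + i \sqrt{4642}\right)^{2}}{30980356} \approx 1.3303 \cdot 10^{5} + 8.9291 i$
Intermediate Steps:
$R{\left(C,U \right)} = \frac{15}{4}$ ($R{\left(C,U \right)} = 4 + \frac{1}{-4} = 4 - \frac{1}{4} = \frac{15}{4}$)
$f = - \frac{19}{2}$ ($f = \frac{15}{4} \left(-2\right) - 2 = - \frac{15}{2} - 2 = - \frac{19}{2} \approx -9.5$)
$w{\left(F \right)} = \sqrt{- \frac{19}{2} - \frac{1}{F}}$
$\left(-365 + \frac{w{\left(11 \right)} - 69}{-78 - 175}\right)^{2} = \left(-365 + \frac{\frac{\sqrt{-38 - \frac{4}{11}}}{2} - 69}{-78 - 175}\right)^{2} = \left(-365 + \frac{\frac{\sqrt{-38 - \frac{4}{11}}}{2} - 69}{-253}\right)^{2} = \left(-365 + \left(\frac{\sqrt{-38 - \frac{4}{11}}}{2} - 69\right) \left(- \frac{1}{253}\right)\right)^{2} = \left(-365 + \left(\frac{\sqrt{- \frac{422}{11}}}{2} - 69\right) \left(- \frac{1}{253}\right)\right)^{2} = \left(-365 + \left(\frac{\frac{1}{11} i \sqrt{4642}}{2} - 69\right) \left(- \frac{1}{253}\right)\right)^{2} = \left(-365 + \left(\frac{i \sqrt{4642}}{22} - 69\right) \left(- \frac{1}{253}\right)\right)^{2} = \left(-365 + \left(-69 + \frac{i \sqrt{4642}}{22}\right) \left(- \frac{1}{253}\right)\right)^{2} = \left(-365 + \left(\frac{3}{11} - \frac{i \sqrt{4642}}{5566}\right)\right)^{2} = \left(- \frac{4012}{11} - \frac{i \sqrt{4642}}{5566}\right)^{2}$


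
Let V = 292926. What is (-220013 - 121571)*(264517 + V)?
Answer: -190413609712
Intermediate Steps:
(-220013 - 121571)*(264517 + V) = (-220013 - 121571)*(264517 + 292926) = -341584*557443 = -190413609712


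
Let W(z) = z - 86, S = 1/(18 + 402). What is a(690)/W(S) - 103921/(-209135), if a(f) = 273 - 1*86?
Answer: -12671940301/7553747065 ≈ -1.6776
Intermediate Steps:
a(f) = 187 (a(f) = 273 - 86 = 187)
S = 1/420 ≈ 0.0023810
W(z) = -86 + z
a(690)/W(S) - 103921/(-209135) = 187/(-86 + 1/420) - 103921/(-209135) = 187/(-36119/420) - 103921*(-1/209135) = 187*(-420/36119) + 103921/209135 = -78540/36119 + 103921/209135 = -12671940301/7553747065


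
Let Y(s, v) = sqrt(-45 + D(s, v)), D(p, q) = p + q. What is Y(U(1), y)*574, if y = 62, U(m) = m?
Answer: 1722*sqrt(2) ≈ 2435.3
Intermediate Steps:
Y(s, v) = sqrt(-45 + s + v) (Y(s, v) = sqrt(-45 + (s + v)) = sqrt(-45 + s + v))
Y(U(1), y)*574 = sqrt(-45 + 1 + 62)*574 = sqrt(18)*574 = (3*sqrt(2))*574 = 1722*sqrt(2)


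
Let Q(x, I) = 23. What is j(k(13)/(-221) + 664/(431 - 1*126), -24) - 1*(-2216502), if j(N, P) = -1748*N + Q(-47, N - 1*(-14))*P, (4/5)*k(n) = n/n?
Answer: 149110267663/67405 ≈ 2.2122e+6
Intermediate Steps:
k(n) = 5/4 (k(n) = 5*(n/n)/4 = (5/4)*1 = 5/4)
j(N, P) = -1748*N + 23*P
j(k(13)/(-221) + 664/(431 - 1*126), -24) - 1*(-2216502) = (-1748*((5/4)/(-221) + 664/(431 - 1*126)) + 23*(-24)) - 1*(-2216502) = (-1748*((5/4)*(-1/221) + 664/(431 - 126)) - 552) + 2216502 = (-1748*(-5/884 + 664/305) - 552) + 2216502 = (-1748*585451/269620 - 552) + 2216502 = (-255842087/67405 - 552) + 2216502 = -293049647/67405 + 2216502 = 149110267663/67405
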